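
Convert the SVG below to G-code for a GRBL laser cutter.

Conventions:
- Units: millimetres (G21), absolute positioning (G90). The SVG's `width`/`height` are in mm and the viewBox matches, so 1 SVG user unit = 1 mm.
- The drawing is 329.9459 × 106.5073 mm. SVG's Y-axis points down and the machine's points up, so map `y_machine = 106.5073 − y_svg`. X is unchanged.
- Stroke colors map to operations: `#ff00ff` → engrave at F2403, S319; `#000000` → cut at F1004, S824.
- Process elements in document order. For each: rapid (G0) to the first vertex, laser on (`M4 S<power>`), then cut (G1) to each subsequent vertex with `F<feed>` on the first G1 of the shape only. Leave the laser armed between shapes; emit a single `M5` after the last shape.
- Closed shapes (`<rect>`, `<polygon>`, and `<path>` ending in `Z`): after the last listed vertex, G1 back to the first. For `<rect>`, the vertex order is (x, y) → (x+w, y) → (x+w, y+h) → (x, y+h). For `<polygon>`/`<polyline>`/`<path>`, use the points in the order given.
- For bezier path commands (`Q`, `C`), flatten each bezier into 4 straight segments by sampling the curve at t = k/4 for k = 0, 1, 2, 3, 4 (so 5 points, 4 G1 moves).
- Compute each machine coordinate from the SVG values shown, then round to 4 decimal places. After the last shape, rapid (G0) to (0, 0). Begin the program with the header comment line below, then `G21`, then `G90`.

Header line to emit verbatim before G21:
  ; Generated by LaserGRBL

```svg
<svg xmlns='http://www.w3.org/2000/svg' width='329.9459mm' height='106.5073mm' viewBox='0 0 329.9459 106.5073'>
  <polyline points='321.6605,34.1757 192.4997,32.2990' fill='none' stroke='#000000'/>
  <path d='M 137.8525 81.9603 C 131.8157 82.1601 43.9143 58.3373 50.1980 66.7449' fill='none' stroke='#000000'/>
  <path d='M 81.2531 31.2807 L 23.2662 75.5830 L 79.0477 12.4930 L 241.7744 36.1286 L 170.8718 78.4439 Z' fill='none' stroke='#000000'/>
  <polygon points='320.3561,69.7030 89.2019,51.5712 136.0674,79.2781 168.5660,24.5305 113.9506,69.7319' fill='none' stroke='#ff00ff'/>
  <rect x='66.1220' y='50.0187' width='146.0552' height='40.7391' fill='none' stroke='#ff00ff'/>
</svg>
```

viewBox `0 0 329.9459 106.5073` with mm width/height → 1 unit = 1 mm. Flip: y_m = 106.5073 − y_svg.

**Shape 1** — `<polyline>` line segment, stroke `#000000` → cut (S824, F1004). Machine vertices: (321.6605,72.3316) → (192.4997,74.2083). Open path.

**Shape 2** — `<path>` cubic bezier, stroke `#000000` → cut (S824, F1004). Control points (SVG): P0=(137.8525,81.9603), P1=(131.8157,82.1601), P2=(43.9143,58.3373), P3=(50.1980,66.7449); sampled at t=k/4. Machine vertices: (137.8525,24.5470) → (120.7261,28.0224) → (89.4051,35.2326) → (60.3942,40.9039) → (50.1980,39.7624). Open path.

**Shape 3** — `<path>` closed polygon, stroke `#000000` → cut (S824, F1004). Machine vertices: (81.2531,75.2266) → (23.2662,30.9243) → (79.0477,94.0143) → (241.7744,70.3787) → (170.8718,28.0634) → (81.2531,75.2266). Closed: final G1 returns to the first vertex.

**Shape 4** — `<polygon>` closed polygon, stroke `#ff00ff` → engrave (S319, F2403). Machine vertices: (320.3561,36.8043) → (89.2019,54.9361) → (136.0674,27.2292) → (168.5660,81.9768) → (113.9506,36.7754) → (320.3561,36.8043). Closed: final G1 returns to the first vertex.

**Shape 5** — `<rect>` rectangle, stroke `#ff00ff` → engrave (S319, F2403). Machine vertices: (66.1220,56.4886) → (212.1772,56.4886) → (212.1772,15.7495) → (66.1220,15.7495) → (66.1220,56.4886). Closed: final G1 returns to the first vertex.

; Generated by LaserGRBL
G21
G90
G0 X321.6605 Y72.3316
M4 S824
G1 X192.4997 Y74.2083 F1004
G0 X137.8525 Y24.5470
M4 S824
G1 X120.7261 Y28.0224 F1004
G1 X89.4051 Y35.2326
G1 X60.3942 Y40.9039
G1 X50.1980 Y39.7624
G0 X81.2531 Y75.2266
M4 S824
G1 X23.2662 Y30.9243 F1004
G1 X79.0477 Y94.0143
G1 X241.7744 Y70.3787
G1 X170.8718 Y28.0634
G1 X81.2531 Y75.2266
G0 X320.3561 Y36.8043
M4 S319
G1 X89.2019 Y54.9361 F2403
G1 X136.0674 Y27.2292
G1 X168.5660 Y81.9768
G1 X113.9506 Y36.7754
G1 X320.3561 Y36.8043
G0 X66.1220 Y56.4886
M4 S319
G1 X212.1772 Y56.4886 F2403
G1 X212.1772 Y15.7495
G1 X66.1220 Y15.7495
G1 X66.1220 Y56.4886
M5
G0 X0.0000 Y0.0000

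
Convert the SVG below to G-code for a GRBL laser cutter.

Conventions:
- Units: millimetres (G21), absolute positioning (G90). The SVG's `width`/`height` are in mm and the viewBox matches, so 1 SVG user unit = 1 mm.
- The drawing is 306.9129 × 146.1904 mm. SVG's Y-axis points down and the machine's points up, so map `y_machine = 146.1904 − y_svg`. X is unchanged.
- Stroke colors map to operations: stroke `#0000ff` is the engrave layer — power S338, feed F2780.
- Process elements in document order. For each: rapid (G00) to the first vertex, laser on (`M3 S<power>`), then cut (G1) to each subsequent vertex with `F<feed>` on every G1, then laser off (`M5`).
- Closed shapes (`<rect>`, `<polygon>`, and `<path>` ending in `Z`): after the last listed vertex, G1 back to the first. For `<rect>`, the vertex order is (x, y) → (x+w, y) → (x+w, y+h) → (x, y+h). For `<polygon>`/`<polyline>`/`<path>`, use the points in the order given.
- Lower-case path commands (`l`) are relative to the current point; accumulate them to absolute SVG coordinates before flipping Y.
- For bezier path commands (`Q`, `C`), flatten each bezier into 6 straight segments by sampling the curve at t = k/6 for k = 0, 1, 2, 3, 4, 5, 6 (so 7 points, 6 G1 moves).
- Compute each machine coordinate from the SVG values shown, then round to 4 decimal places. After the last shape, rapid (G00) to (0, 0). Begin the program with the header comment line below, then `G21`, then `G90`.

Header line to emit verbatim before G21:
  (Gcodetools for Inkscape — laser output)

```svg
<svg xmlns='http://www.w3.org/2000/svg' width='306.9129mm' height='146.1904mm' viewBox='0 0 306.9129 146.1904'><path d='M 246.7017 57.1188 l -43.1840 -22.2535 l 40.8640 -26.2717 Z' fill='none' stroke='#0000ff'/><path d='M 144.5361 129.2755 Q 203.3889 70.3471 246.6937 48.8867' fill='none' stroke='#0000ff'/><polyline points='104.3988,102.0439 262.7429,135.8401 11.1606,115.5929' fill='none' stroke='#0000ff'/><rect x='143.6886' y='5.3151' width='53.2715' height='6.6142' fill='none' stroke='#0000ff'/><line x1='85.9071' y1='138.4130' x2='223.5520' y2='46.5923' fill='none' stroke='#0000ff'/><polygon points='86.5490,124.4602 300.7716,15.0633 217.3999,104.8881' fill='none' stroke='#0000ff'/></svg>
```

(Gcodetools for Inkscape — laser output)
G21
G90
G00 X246.7017 Y89.0716
M3 S338
G1 X203.5177 Y111.3251 F2780
G1 X244.3817 Y137.5968 F2780
G1 X246.7017 Y89.0716 F2780
M5
G00 X144.5361 Y16.9149
M3 S338
G1 X163.7218 Y35.5169 F2780
G1 X182.0437 Y52.0374 F2780
G1 X199.5019 Y66.4763 F2780
G1 X216.0963 Y78.8337 F2780
G1 X231.8269 Y89.1095 F2780
G1 X246.6937 Y97.3037 F2780
M5
G00 X104.3988 Y44.1465
M3 S338
G1 X262.7429 Y10.3503 F2780
G1 X11.1606 Y30.5975 F2780
M5
G00 X143.6886 Y140.8753
M3 S338
G1 X196.9601 Y140.8753 F2780
G1 X196.9601 Y134.2611 F2780
G1 X143.6886 Y134.2611 F2780
G1 X143.6886 Y140.8753 F2780
M5
G00 X85.9071 Y7.7774
M3 S338
G1 X223.5520 Y99.5981 F2780
M5
G00 X86.5490 Y21.7302
M3 S338
G1 X300.7716 Y131.1271 F2780
G1 X217.3999 Y41.3023 F2780
G1 X86.5490 Y21.7302 F2780
M5
G00 X0.0000 Y0.0000

viewBox `0 0 306.9129 146.1904` with mm width/height → 1 unit = 1 mm. Flip: y_m = 146.1904 − y_svg.

**Shape 1** — `<path>` regular polygon, stroke `#0000ff` → engrave (S338, F2780). Machine vertices: (246.7017,89.0716) → (203.5177,111.3251) → (244.3817,137.5968) → (246.7017,89.0716). Closed: final G1 returns to the first vertex.

**Shape 2** — `<path>` quadratic bezier, stroke `#0000ff` → engrave (S338, F2780). Control points (SVG): P0=(144.5361,129.2755), P1=(203.3889,70.3471), P2=(246.6937,48.8867); sampled at t=k/6. Machine vertices: (144.5361,16.9149) → (163.7218,35.5169) → (182.0437,52.0374) → (199.5019,66.4763) → (216.0963,78.8337) → (231.8269,89.1095) → (246.6937,97.3037). Open path.

**Shape 3** — `<polyline>` open polyline, stroke `#0000ff` → engrave (S338, F2780). Machine vertices: (104.3988,44.1465) → (262.7429,10.3503) → (11.1606,30.5975). Open path.

**Shape 4** — `<rect>` rectangle, stroke `#0000ff` → engrave (S338, F2780). Machine vertices: (143.6886,140.8753) → (196.9601,140.8753) → (196.9601,134.2611) → (143.6886,134.2611) → (143.6886,140.8753). Closed: final G1 returns to the first vertex.

**Shape 5** — `<line>` line segment, stroke `#0000ff` → engrave (S338, F2780). Machine vertices: (85.9071,7.7774) → (223.5520,99.5981). Open path.

**Shape 6** — `<polygon>` closed polygon, stroke `#0000ff` → engrave (S338, F2780). Machine vertices: (86.5490,21.7302) → (300.7716,131.1271) → (217.3999,41.3023) → (86.5490,21.7302). Closed: final G1 returns to the first vertex.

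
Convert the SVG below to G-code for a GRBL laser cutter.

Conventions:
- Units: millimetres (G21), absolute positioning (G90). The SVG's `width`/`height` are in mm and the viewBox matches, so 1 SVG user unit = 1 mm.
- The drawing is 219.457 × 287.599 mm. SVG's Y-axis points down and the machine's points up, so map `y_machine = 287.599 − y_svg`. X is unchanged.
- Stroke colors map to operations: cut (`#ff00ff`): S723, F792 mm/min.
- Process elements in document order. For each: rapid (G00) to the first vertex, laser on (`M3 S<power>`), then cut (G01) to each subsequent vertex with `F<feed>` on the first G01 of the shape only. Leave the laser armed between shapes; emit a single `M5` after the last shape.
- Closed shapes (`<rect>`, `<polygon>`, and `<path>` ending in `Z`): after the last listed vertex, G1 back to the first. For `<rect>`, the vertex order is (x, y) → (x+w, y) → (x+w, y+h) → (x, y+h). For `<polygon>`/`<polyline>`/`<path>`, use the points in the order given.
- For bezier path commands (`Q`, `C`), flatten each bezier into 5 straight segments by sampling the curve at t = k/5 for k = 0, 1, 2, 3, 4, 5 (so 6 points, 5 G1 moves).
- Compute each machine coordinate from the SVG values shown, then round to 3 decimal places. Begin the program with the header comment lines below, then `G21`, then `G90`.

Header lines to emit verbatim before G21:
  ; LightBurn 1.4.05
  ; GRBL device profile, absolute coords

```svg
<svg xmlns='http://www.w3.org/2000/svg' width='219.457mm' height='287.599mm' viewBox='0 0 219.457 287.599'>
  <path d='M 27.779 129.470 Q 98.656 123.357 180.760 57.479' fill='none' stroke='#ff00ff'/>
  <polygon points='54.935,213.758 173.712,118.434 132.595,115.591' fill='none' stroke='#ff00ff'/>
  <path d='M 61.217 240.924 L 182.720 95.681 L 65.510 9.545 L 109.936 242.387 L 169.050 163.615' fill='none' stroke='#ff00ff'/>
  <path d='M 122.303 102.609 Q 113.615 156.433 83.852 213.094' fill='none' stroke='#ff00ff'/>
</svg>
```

Since the viewBox matches the mm dimensions, user units are millimetres directly. The only transform is the Y-flip y_m = 287.599 − y_svg.

Shape 1 is a quadratic bezier drawn with `<path>`. Its stroke #ff00ff means cut at S723, F792. After flipping Y the toolpath is (27.779,158.129) → (56.579,162.965) → (86.277,172.582) → (116.873,186.980) → (148.367,206.159) → (180.760,230.120).

Shape 2 is a closed polygon drawn with `<polygon>`. Its stroke #ff00ff means cut at S723, F792. After flipping Y the toolpath is (54.935,73.841) → (173.712,169.165) → (132.595,172.008) → (54.935,73.841), returning to the start.

Shape 3 is a open polyline drawn with `<path>`. Its stroke #ff00ff means cut at S723, F792. After flipping Y the toolpath is (61.217,46.675) → (182.720,191.918) → (65.510,278.054) → (109.936,45.212) → (169.050,123.984).

Shape 4 is a quadratic bezier drawn with `<path>`. Its stroke #ff00ff means cut at S723, F792. After flipping Y the toolpath is (122.303,184.990) → (117.985,163.347) → (111.981,141.477) → (104.290,119.380) → (94.914,97.056) → (83.852,74.505).

; LightBurn 1.4.05
; GRBL device profile, absolute coords
G21
G90
G00 X27.779 Y158.129
M3 S723
G01 X56.579 Y162.965 F792
G01 X86.277 Y172.582
G01 X116.873 Y186.980
G01 X148.367 Y206.159
G01 X180.760 Y230.120
G00 X54.935 Y73.841
M3 S723
G01 X173.712 Y169.165 F792
G01 X132.595 Y172.008
G01 X54.935 Y73.841
G00 X61.217 Y46.675
M3 S723
G01 X182.720 Y191.918 F792
G01 X65.510 Y278.054
G01 X109.936 Y45.212
G01 X169.050 Y123.984
G00 X122.303 Y184.990
M3 S723
G01 X117.985 Y163.347 F792
G01 X111.981 Y141.477
G01 X104.290 Y119.380
G01 X94.914 Y97.056
G01 X83.852 Y74.505
M5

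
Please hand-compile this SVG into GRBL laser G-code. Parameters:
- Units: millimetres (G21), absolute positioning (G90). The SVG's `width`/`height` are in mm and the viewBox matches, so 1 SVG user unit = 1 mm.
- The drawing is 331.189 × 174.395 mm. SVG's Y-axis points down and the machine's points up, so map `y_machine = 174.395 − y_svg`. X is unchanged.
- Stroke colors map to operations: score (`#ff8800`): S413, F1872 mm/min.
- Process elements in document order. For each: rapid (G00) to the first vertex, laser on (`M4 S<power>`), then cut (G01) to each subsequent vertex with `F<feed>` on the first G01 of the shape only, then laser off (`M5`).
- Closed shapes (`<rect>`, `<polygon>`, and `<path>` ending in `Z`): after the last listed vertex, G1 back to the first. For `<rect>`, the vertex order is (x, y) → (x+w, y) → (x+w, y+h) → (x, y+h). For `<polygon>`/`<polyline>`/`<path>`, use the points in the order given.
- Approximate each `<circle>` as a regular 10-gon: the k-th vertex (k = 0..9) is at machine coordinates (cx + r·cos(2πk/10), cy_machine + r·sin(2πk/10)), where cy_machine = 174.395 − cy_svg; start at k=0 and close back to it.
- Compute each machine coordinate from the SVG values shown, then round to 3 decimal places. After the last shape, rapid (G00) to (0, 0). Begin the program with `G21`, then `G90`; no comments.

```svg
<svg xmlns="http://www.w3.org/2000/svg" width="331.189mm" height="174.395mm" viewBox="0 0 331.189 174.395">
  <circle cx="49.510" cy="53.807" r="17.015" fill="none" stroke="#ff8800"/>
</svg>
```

Since the viewBox matches the mm dimensions, user units are millimetres directly. The only transform is the Y-flip y_m = 174.395 − y_svg.

Shape 1 is a circle drawn with `<circle>`. Its stroke #ff8800 means score at S413, F1872. After flipping Y the toolpath is (66.525,120.588) → (63.275,130.589) → (54.768,136.770) → (44.252,136.770) → (35.745,130.589) → (32.495,120.588) → (35.745,110.587) → (44.252,104.406) → (54.768,104.406) → (63.275,110.587) → (66.525,120.588), returning to the start.

G21
G90
G00 X66.525 Y120.588
M4 S413
G01 X63.275 Y130.589 F1872
G01 X54.768 Y136.770
G01 X44.252 Y136.770
G01 X35.745 Y130.589
G01 X32.495 Y120.588
G01 X35.745 Y110.587
G01 X44.252 Y104.406
G01 X54.768 Y104.406
G01 X63.275 Y110.587
G01 X66.525 Y120.588
M5
G00 X0.000 Y0.000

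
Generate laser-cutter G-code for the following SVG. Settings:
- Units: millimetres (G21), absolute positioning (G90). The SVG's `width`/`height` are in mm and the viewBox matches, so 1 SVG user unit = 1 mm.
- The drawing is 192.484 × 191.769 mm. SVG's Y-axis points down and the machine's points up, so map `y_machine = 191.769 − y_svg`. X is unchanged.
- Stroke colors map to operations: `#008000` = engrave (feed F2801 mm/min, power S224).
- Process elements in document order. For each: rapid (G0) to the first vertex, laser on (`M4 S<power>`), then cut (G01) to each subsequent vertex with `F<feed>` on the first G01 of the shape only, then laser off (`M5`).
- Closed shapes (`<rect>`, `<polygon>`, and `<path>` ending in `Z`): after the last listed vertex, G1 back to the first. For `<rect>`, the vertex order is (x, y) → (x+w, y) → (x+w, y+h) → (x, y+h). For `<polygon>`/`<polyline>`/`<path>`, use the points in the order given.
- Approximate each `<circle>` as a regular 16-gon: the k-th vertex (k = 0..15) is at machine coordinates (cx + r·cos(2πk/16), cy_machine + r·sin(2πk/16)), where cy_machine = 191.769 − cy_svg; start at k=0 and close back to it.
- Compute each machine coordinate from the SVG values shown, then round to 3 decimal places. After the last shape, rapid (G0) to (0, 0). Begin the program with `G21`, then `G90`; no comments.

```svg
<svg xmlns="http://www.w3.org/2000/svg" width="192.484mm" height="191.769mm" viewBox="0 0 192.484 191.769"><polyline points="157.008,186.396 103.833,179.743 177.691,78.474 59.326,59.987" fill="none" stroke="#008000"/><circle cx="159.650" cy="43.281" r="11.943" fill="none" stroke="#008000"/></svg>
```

Since the viewBox matches the mm dimensions, user units are millimetres directly. The only transform is the Y-flip y_m = 191.769 − y_svg.

Shape 1 is a open polyline drawn with `<polyline>`. Its stroke #008000 means engrave at S224, F2801. After flipping Y the toolpath is (157.008,5.373) → (103.833,12.026) → (177.691,113.295) → (59.326,131.782).

Shape 2 is a circle drawn with `<circle>`. Its stroke #008000 means engrave at S224, F2801. After flipping Y the toolpath is (171.593,148.488) → (170.684,153.058) → (168.095,156.933) → (164.220,159.522) → (159.650,160.431) → (155.080,159.522) → (151.205,156.933) → (148.616,153.058) → (147.707,148.488) → (148.616,143.918) → (151.205,140.043) → (155.080,137.454) → (159.650,136.545) → (164.220,137.454) → (168.095,140.043) → (170.684,143.918) → (171.593,148.488), returning to the start.

G21
G90
G0 X157.008 Y5.373
M4 S224
G01 X103.833 Y12.026 F2801
G01 X177.691 Y113.295
G01 X59.326 Y131.782
M5
G0 X171.593 Y148.488
M4 S224
G01 X170.684 Y153.058 F2801
G01 X168.095 Y156.933
G01 X164.220 Y159.522
G01 X159.650 Y160.431
G01 X155.080 Y159.522
G01 X151.205 Y156.933
G01 X148.616 Y153.058
G01 X147.707 Y148.488
G01 X148.616 Y143.918
G01 X151.205 Y140.043
G01 X155.080 Y137.454
G01 X159.650 Y136.545
G01 X164.220 Y137.454
G01 X168.095 Y140.043
G01 X170.684 Y143.918
G01 X171.593 Y148.488
M5
G0 X0.000 Y0.000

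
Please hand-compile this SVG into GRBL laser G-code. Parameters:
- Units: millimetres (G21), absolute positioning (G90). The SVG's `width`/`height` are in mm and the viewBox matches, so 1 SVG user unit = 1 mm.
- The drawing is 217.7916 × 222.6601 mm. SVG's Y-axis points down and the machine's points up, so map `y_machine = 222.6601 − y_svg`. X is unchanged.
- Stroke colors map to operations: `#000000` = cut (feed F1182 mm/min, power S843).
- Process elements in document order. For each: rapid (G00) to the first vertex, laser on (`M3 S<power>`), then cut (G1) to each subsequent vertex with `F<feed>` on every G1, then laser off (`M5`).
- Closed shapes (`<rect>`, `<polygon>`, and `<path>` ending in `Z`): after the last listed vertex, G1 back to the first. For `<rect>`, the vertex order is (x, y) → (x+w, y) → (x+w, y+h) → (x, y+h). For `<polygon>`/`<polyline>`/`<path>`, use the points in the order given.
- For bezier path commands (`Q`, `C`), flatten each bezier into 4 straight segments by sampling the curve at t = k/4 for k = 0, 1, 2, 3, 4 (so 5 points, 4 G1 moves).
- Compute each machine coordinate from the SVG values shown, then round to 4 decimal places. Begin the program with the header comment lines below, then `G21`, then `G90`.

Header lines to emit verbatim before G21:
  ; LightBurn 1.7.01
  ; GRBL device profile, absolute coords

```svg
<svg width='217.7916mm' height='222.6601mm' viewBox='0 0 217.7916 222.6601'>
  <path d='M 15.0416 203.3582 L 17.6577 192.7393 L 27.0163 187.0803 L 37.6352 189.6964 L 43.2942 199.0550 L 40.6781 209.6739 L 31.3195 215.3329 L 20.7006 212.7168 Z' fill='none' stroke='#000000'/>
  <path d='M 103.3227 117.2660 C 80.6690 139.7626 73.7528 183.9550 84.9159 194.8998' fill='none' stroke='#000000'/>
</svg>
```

viewBox `0 0 217.7916 222.6601` with mm width/height → 1 unit = 1 mm. Flip: y_m = 222.6601 − y_svg.

**Shape 1** — `<path>` regular polygon, stroke `#000000` → cut (S843, F1182). Machine vertices: (15.0416,19.3019) → (17.6577,29.9208) → (27.0163,35.5798) → (37.6352,32.9637) → (43.2942,23.6051) → (40.6781,12.9862) → (31.3195,7.3272) → (20.7006,9.9433) → (15.0416,19.3019). Closed: final G1 returns to the first vertex.

**Shape 2** — `<path>` cubic bezier, stroke `#000000` → cut (S843, F1182). Control points (SVG): P0=(103.3227,117.2660), P1=(80.6690,139.7626), P2=(73.7528,183.9550), P3=(84.9159,194.8998); sampled at t=k/4. Machine vertices: (103.3227,105.3941) → (89.3198,85.3122) → (81.4380,62.2453) → (79.8969,41.3443) → (84.9159,27.7603). Open path.

; LightBurn 1.7.01
; GRBL device profile, absolute coords
G21
G90
G00 X15.0416 Y19.3019
M3 S843
G1 X17.6577 Y29.9208 F1182
G1 X27.0163 Y35.5798 F1182
G1 X37.6352 Y32.9637 F1182
G1 X43.2942 Y23.6051 F1182
G1 X40.6781 Y12.9862 F1182
G1 X31.3195 Y7.3272 F1182
G1 X20.7006 Y9.9433 F1182
G1 X15.0416 Y19.3019 F1182
M5
G00 X103.3227 Y105.3941
M3 S843
G1 X89.3198 Y85.3122 F1182
G1 X81.4380 Y62.2453 F1182
G1 X79.8969 Y41.3443 F1182
G1 X84.9159 Y27.7603 F1182
M5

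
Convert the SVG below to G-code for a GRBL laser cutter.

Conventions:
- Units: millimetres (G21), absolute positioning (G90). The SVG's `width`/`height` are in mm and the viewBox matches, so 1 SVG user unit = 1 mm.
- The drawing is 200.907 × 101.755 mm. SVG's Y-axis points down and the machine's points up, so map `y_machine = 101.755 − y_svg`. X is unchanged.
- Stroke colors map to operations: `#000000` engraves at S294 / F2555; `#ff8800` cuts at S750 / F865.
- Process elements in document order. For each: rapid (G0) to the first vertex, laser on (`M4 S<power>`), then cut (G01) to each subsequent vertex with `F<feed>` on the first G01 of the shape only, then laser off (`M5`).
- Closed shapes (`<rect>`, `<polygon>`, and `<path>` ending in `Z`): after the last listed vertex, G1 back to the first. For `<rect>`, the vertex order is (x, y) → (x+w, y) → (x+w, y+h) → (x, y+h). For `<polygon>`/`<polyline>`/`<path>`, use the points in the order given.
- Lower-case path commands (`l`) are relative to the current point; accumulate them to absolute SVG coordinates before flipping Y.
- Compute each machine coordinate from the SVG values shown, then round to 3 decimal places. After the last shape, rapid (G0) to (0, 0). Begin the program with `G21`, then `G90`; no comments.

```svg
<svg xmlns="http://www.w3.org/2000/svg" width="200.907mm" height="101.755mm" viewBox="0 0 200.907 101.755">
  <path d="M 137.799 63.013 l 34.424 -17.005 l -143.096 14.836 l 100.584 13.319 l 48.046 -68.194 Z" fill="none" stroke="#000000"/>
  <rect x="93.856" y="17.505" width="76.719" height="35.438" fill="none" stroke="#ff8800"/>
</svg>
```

viewBox `0 0 200.907 101.755` with mm width/height → 1 unit = 1 mm. Flip: y_m = 101.755 − y_svg.

**Shape 1** — `<path>` closed polygon, stroke `#000000` → engrave (S294, F2555). Machine vertices: (137.799,38.742) → (172.223,55.747) → (29.127,40.911) → (129.711,27.592) → (177.757,95.786) → (137.799,38.742). Closed: final G1 returns to the first vertex.

**Shape 2** — `<rect>` rectangle, stroke `#ff8800` → cut (S750, F865). Machine vertices: (93.856,84.250) → (170.575,84.250) → (170.575,48.812) → (93.856,48.812) → (93.856,84.250). Closed: final G1 returns to the first vertex.

G21
G90
G0 X137.799 Y38.742
M4 S294
G01 X172.223 Y55.747 F2555
G01 X29.127 Y40.911
G01 X129.711 Y27.592
G01 X177.757 Y95.786
G01 X137.799 Y38.742
M5
G0 X93.856 Y84.250
M4 S750
G01 X170.575 Y84.250 F865
G01 X170.575 Y48.812
G01 X93.856 Y48.812
G01 X93.856 Y84.250
M5
G0 X0.000 Y0.000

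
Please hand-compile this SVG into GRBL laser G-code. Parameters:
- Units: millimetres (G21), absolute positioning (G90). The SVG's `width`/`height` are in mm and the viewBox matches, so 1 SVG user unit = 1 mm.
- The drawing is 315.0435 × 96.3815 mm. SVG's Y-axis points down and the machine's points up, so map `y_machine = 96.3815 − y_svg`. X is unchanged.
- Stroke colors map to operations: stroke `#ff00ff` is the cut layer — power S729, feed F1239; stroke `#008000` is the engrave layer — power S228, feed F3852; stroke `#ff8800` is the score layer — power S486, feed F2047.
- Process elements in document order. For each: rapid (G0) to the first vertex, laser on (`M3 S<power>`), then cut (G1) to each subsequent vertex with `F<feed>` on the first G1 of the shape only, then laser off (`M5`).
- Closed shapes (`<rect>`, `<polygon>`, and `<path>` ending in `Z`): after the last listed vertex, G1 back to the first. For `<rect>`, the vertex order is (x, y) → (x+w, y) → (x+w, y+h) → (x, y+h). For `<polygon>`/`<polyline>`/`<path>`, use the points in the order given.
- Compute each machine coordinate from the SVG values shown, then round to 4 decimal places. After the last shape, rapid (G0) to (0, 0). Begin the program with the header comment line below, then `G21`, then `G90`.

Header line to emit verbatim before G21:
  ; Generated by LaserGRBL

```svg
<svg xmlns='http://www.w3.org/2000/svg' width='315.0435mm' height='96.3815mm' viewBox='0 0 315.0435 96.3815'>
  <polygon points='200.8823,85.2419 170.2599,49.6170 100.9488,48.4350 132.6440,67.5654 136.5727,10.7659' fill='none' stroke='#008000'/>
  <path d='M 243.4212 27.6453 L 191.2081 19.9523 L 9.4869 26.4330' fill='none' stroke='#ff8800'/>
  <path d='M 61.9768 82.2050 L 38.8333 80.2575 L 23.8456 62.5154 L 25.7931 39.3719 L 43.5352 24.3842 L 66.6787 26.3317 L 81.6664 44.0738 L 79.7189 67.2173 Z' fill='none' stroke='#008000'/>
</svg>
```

viewBox `0 0 315.0435 96.3815` with mm width/height → 1 unit = 1 mm. Flip: y_m = 96.3815 − y_svg.

**Shape 1** — `<polygon>` closed polygon, stroke `#008000` → engrave (S228, F3852). Machine vertices: (200.8823,11.1396) → (170.2599,46.7645) → (100.9488,47.9465) → (132.6440,28.8161) → (136.5727,85.6156) → (200.8823,11.1396). Closed: final G1 returns to the first vertex.

**Shape 2** — `<path>` open polyline, stroke `#ff8800` → score (S486, F2047). Machine vertices: (243.4212,68.7362) → (191.2081,76.4292) → (9.4869,69.9485). Open path.

**Shape 3** — `<path>` regular polygon, stroke `#008000` → engrave (S228, F3852). Machine vertices: (61.9768,14.1765) → (38.8333,16.1240) → (23.8456,33.8661) → (25.7931,57.0096) → (43.5352,71.9973) → (66.6787,70.0498) → (81.6664,52.3077) → (79.7189,29.1642) → (61.9768,14.1765). Closed: final G1 returns to the first vertex.

; Generated by LaserGRBL
G21
G90
G0 X200.8823 Y11.1396
M3 S228
G1 X170.2599 Y46.7645 F3852
G1 X100.9488 Y47.9465
G1 X132.6440 Y28.8161
G1 X136.5727 Y85.6156
G1 X200.8823 Y11.1396
M5
G0 X243.4212 Y68.7362
M3 S486
G1 X191.2081 Y76.4292 F2047
G1 X9.4869 Y69.9485
M5
G0 X61.9768 Y14.1765
M3 S228
G1 X38.8333 Y16.1240 F3852
G1 X23.8456 Y33.8661
G1 X25.7931 Y57.0096
G1 X43.5352 Y71.9973
G1 X66.6787 Y70.0498
G1 X81.6664 Y52.3077
G1 X79.7189 Y29.1642
G1 X61.9768 Y14.1765
M5
G0 X0.0000 Y0.0000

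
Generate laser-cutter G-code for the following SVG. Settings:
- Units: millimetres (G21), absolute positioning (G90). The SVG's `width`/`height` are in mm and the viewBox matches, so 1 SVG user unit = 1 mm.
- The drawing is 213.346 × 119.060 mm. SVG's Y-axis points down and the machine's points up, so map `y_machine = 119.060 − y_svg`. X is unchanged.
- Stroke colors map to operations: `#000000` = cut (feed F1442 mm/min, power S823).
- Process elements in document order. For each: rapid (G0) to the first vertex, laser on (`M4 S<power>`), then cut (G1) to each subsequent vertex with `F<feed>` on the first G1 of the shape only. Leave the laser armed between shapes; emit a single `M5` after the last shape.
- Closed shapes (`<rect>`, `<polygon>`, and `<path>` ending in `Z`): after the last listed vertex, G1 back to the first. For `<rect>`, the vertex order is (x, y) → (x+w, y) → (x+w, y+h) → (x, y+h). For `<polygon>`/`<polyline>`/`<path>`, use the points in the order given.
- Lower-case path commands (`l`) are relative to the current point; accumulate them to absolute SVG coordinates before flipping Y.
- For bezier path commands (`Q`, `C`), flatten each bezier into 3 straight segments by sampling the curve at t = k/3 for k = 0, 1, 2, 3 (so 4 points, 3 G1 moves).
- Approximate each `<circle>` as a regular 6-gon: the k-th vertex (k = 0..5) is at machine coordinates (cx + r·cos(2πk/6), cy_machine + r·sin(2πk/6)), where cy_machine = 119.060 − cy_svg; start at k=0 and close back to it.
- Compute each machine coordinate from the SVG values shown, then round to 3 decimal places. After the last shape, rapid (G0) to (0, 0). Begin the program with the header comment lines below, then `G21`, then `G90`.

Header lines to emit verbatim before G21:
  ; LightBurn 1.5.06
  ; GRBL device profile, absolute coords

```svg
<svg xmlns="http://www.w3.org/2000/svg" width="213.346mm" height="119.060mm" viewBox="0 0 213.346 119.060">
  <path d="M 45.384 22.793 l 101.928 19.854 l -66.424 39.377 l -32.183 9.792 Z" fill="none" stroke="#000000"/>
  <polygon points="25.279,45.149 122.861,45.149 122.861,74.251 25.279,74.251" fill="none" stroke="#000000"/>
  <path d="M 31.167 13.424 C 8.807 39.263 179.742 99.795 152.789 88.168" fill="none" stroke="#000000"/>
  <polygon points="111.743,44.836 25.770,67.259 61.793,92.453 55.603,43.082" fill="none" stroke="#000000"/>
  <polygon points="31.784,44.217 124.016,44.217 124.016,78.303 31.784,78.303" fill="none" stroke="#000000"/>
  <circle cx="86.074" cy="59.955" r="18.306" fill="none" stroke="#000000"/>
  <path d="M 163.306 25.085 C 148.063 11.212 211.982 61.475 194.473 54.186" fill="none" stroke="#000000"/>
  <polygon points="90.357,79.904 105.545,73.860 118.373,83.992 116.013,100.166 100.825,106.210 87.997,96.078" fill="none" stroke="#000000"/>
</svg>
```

viewBox `0 0 213.346 119.060` with mm width/height → 1 unit = 1 mm. Flip: y_m = 119.060 − y_svg.

**Shape 1** — `<path>` closed polygon, stroke `#000000` → cut (S823, F1442). Machine vertices: (45.384,96.267) → (147.312,76.413) → (80.888,37.036) → (48.705,27.244) → (45.384,96.267). Closed: final G1 returns to the first vertex.

**Shape 2** — `<polygon>` rectangle, stroke `#000000` → cut (S823, F1442). Machine vertices: (25.279,73.911) → (122.861,73.911) → (122.861,44.809) → (25.279,44.809) → (25.279,73.911). Closed: final G1 returns to the first vertex.

**Shape 3** — `<path>` cubic bezier, stroke `#000000` → cut (S823, F1442). Control points (SVG): P0=(31.167,13.424), P1=(8.807,39.263), P2=(179.742,99.795), P3=(152.789,88.168); sampled at t=k/3. Machine vertices: (31.167,105.636) → (58.750,72.190) → (128.268,39.361) → (152.789,30.892). Open path.

**Shape 4** — `<polygon>` closed polygon, stroke `#000000` → cut (S823, F1442). Machine vertices: (111.743,74.224) → (25.770,51.801) → (61.793,26.607) → (55.603,75.978) → (111.743,74.224). Closed: final G1 returns to the first vertex.

**Shape 5** — `<polygon>` rectangle, stroke `#000000` → cut (S823, F1442). Machine vertices: (31.784,74.843) → (124.016,74.843) → (124.016,40.757) → (31.784,40.757) → (31.784,74.843). Closed: final G1 returns to the first vertex.

**Shape 6** — `<circle>` circle, stroke `#000000` → cut (S823, F1442). Machine vertices: (104.380,59.105) → (95.227,74.958) → (76.921,74.958) → (67.768,59.105) → (76.921,43.252) → (95.227,43.252) → (104.380,59.105). Closed: final G1 returns to the first vertex.

**Shape 7** — `<path>` cubic bezier, stroke `#000000` → cut (S823, F1442). Control points (SVG): P0=(163.306,25.085), P1=(148.063,11.212), P2=(211.982,61.475), P3=(194.473,54.186); sampled at t=k/3. Machine vertices: (163.306,93.975) → (168.503,90.976) → (190.787,72.262) → (194.473,64.874). Open path.

**Shape 8** — `<polygon>` regular polygon, stroke `#000000` → cut (S823, F1442). Machine vertices: (90.357,39.156) → (105.545,45.200) → (118.373,35.068) → (116.013,18.894) → (100.825,12.850) → (87.997,22.982) → (90.357,39.156). Closed: final G1 returns to the first vertex.

; LightBurn 1.5.06
; GRBL device profile, absolute coords
G21
G90
G0 X45.384 Y96.267
M4 S823
G1 X147.312 Y76.413 F1442
G1 X80.888 Y37.036
G1 X48.705 Y27.244
G1 X45.384 Y96.267
G0 X25.279 Y73.911
M4 S823
G1 X122.861 Y73.911 F1442
G1 X122.861 Y44.809
G1 X25.279 Y44.809
G1 X25.279 Y73.911
G0 X31.167 Y105.636
M4 S823
G1 X58.750 Y72.190 F1442
G1 X128.268 Y39.361
G1 X152.789 Y30.892
G0 X111.743 Y74.224
M4 S823
G1 X25.770 Y51.801 F1442
G1 X61.793 Y26.607
G1 X55.603 Y75.978
G1 X111.743 Y74.224
G0 X31.784 Y74.843
M4 S823
G1 X124.016 Y74.843 F1442
G1 X124.016 Y40.757
G1 X31.784 Y40.757
G1 X31.784 Y74.843
G0 X104.380 Y59.105
M4 S823
G1 X95.227 Y74.958 F1442
G1 X76.921 Y74.958
G1 X67.768 Y59.105
G1 X76.921 Y43.252
G1 X95.227 Y43.252
G1 X104.380 Y59.105
G0 X163.306 Y93.975
M4 S823
G1 X168.503 Y90.976 F1442
G1 X190.787 Y72.262
G1 X194.473 Y64.874
G0 X90.357 Y39.156
M4 S823
G1 X105.545 Y45.200 F1442
G1 X118.373 Y35.068
G1 X116.013 Y18.894
G1 X100.825 Y12.850
G1 X87.997 Y22.982
G1 X90.357 Y39.156
M5
G0 X0.000 Y0.000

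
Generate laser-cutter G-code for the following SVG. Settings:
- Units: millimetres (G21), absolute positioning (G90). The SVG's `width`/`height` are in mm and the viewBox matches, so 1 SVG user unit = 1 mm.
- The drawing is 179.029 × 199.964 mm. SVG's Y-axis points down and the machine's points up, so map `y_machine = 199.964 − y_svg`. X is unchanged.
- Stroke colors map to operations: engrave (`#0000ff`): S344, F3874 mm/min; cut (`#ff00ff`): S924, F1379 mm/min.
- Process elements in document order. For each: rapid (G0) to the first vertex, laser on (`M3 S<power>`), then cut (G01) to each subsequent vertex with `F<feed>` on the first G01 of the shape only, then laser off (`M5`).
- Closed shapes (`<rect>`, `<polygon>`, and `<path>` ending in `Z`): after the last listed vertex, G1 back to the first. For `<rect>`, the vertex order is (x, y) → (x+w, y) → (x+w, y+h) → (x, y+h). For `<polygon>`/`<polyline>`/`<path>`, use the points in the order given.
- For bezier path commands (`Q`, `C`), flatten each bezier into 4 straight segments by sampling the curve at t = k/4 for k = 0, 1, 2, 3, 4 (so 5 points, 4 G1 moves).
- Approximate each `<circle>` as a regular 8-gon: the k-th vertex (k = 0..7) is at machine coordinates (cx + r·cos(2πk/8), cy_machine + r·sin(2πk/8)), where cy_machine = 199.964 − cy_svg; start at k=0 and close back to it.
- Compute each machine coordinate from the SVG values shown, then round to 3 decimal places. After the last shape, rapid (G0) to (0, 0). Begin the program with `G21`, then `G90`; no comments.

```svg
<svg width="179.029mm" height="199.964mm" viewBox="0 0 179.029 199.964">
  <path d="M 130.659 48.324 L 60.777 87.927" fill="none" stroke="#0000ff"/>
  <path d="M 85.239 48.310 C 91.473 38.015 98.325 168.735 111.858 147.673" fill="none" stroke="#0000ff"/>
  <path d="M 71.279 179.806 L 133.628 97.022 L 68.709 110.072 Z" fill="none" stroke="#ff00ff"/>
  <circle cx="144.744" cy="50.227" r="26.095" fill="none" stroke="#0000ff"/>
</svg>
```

1 u = 1 mm; y_m = 199.964 − y.

[1] `<path>` line segment, #0000ff→engrave S344 F3874: (130.659,151.640) → (60.777,112.037)

[2] `<path>` cubic bezier, #0000ff→engrave S344 F3874: (85.239,151.654) → (90.125,137.510) → (95.811,97.935) → (102.866,60.379) → (111.858,52.291)

[3] `<path>` closed polygon, #ff00ff→cut S924 F1379: (71.279,20.158) → (133.628,102.942) → (68.709,89.892) → (71.279,20.158) (closed)

[4] `<circle>` circle, #0000ff→engrave S344 F3874: (170.839,149.737) → (163.196,168.189) → (144.744,175.832) → (126.292,168.189) → (118.649,149.737) → (126.292,131.285) → (144.744,123.642) → (163.196,131.285) → (170.839,149.737) (closed)

G21
G90
G0 X130.659 Y151.640
M3 S344
G01 X60.777 Y112.037 F3874
M5
G0 X85.239 Y151.654
M3 S344
G01 X90.125 Y137.510 F3874
G01 X95.811 Y97.935
G01 X102.866 Y60.379
G01 X111.858 Y52.291
M5
G0 X71.279 Y20.158
M3 S924
G01 X133.628 Y102.942 F1379
G01 X68.709 Y89.892
G01 X71.279 Y20.158
M5
G0 X170.839 Y149.737
M3 S344
G01 X163.196 Y168.189 F3874
G01 X144.744 Y175.832
G01 X126.292 Y168.189
G01 X118.649 Y149.737
G01 X126.292 Y131.285
G01 X144.744 Y123.642
G01 X163.196 Y131.285
G01 X170.839 Y149.737
M5
G0 X0.000 Y0.000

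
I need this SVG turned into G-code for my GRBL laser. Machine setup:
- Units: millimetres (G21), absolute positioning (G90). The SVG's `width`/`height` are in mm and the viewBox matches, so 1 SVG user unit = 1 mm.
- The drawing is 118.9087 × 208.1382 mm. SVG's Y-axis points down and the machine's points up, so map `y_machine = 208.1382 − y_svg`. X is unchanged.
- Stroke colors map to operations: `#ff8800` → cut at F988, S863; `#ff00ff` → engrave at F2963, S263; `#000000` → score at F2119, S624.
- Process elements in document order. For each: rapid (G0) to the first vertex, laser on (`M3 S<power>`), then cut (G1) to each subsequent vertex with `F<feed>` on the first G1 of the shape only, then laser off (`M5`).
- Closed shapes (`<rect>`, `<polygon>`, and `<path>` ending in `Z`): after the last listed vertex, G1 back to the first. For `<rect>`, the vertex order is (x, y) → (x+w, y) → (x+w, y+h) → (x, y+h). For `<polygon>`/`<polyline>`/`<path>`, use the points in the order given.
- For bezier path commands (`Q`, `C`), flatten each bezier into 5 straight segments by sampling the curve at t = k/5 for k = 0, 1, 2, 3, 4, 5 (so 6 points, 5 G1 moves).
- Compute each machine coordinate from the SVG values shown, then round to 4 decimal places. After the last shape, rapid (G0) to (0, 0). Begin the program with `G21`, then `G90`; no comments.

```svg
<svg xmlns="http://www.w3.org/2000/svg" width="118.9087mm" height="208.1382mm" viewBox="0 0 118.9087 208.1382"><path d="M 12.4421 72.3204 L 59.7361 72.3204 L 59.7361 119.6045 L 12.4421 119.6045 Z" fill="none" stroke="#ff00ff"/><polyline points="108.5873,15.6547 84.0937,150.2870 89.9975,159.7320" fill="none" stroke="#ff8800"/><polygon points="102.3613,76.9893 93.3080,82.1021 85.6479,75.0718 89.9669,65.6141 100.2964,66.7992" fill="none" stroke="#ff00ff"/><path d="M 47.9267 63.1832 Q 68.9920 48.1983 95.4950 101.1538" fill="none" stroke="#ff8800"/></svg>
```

1 u = 1 mm; y_m = 208.1382 − y.

[1] `<path>` rectangle, #ff00ff→engrave S263 F2963: (12.4421,135.8178) → (59.7361,135.8178) → (59.7361,88.5337) → (12.4421,88.5337) → (12.4421,135.8178) (closed)

[2] `<polyline>` open polyline, #ff8800→cut S863 F988: (108.5873,192.4835) → (84.0937,57.8512) → (89.9975,48.4062)

[3] `<polygon>` regular polygon, #ff00ff→engrave S263 F2963: (102.3613,131.1489) → (93.3080,126.0361) → (85.6479,133.0664) → (89.9669,142.5241) → (100.2964,141.3390) → (102.3613,131.1489) (closed)

[4] `<path>` quadratic bezier, #ff8800→cut S863 F988: (47.9267,144.9550) → (56.5703,148.2313) → (65.6490,146.0725) → (75.1626,138.4783) → (85.1113,125.4490) → (95.4950,106.9844)

G21
G90
G0 X12.4421 Y135.8178
M3 S263
G1 X59.7361 Y135.8178 F2963
G1 X59.7361 Y88.5337
G1 X12.4421 Y88.5337
G1 X12.4421 Y135.8178
M5
G0 X108.5873 Y192.4835
M3 S863
G1 X84.0937 Y57.8512 F988
G1 X89.9975 Y48.4062
M5
G0 X102.3613 Y131.1489
M3 S263
G1 X93.3080 Y126.0361 F2963
G1 X85.6479 Y133.0664
G1 X89.9669 Y142.5241
G1 X100.2964 Y141.3390
G1 X102.3613 Y131.1489
M5
G0 X47.9267 Y144.9550
M3 S863
G1 X56.5703 Y148.2313 F988
G1 X65.6490 Y146.0725
G1 X75.1626 Y138.4783
G1 X85.1113 Y125.4490
G1 X95.4950 Y106.9844
M5
G0 X0.0000 Y0.0000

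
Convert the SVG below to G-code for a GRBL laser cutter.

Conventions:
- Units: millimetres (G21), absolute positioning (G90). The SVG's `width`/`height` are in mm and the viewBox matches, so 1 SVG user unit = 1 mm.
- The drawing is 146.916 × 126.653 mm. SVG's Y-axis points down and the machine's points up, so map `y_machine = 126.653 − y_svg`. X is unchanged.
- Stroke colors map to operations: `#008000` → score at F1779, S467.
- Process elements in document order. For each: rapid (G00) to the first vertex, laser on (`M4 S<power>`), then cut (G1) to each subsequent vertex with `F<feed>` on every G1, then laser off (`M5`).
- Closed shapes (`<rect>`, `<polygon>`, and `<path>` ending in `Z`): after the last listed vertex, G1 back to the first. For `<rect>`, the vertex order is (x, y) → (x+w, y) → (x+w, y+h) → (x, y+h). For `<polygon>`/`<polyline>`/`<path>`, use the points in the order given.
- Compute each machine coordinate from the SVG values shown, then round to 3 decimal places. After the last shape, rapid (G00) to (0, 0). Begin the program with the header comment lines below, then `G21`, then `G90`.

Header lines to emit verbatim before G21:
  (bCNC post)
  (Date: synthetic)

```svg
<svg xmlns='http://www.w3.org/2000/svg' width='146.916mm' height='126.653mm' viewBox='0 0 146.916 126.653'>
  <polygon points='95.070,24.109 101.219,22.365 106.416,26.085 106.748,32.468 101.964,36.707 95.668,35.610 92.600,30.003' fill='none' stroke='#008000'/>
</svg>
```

Since the viewBox matches the mm dimensions, user units are millimetres directly. The only transform is the Y-flip y_m = 126.653 − y_svg.

Shape 1 is a regular polygon drawn with `<polygon>`. Its stroke #008000 means score at S467, F1779. After flipping Y the toolpath is (95.070,102.544) → (101.219,104.288) → (106.416,100.568) → (106.748,94.185) → (101.964,89.946) → (95.668,91.043) → (92.600,96.650) → (95.070,102.544), returning to the start.

(bCNC post)
(Date: synthetic)
G21
G90
G00 X95.070 Y102.544
M4 S467
G1 X101.219 Y104.288 F1779
G1 X106.416 Y100.568 F1779
G1 X106.748 Y94.185 F1779
G1 X101.964 Y89.946 F1779
G1 X95.668 Y91.043 F1779
G1 X92.600 Y96.650 F1779
G1 X95.070 Y102.544 F1779
M5
G00 X0.000 Y0.000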